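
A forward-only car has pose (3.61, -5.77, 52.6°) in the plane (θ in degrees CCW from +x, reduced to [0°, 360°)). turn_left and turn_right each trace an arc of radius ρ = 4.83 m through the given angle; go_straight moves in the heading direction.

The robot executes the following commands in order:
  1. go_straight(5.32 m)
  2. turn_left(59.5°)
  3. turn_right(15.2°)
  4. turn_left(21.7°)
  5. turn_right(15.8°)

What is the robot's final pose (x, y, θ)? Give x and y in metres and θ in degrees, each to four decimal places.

set_pose: (x, y, θ) = (3.6100, -5.7700, 52.6000°), ρ = 4.83
go_straight(5.32): x += 5.32·cos θ, y += 5.32·sin θ → (6.8412, -1.5437, 52.6000°)
turn_left(59.5°): centre at ρ to the left, rotate +59.5° → (7.4794, 3.2071, 112.1000°)
turn_right(15.2°): centre at ρ to the right, rotate −15.2° → (7.1595, 4.4440, 96.9000°)
turn_left(21.7°): centre at ρ to the left, rotate +21.7° → (6.6051, 6.1758, 118.6000°)
turn_right(15.8°): centre at ρ to the right, rotate −15.8° → (6.1358, 7.4178, 102.8000°)

(6.1358, 7.4178, 102.8000°)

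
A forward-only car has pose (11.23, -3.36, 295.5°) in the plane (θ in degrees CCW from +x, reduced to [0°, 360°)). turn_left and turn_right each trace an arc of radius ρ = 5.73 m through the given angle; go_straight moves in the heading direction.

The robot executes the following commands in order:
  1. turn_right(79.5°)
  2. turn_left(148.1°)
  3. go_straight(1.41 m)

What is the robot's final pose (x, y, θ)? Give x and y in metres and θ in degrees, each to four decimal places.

(14.6103, -20.7127, 4.1000°)

set_pose: (x, y, θ) = (11.2300, -3.3600, 295.5000°), ρ = 5.73
turn_right(79.5°): centre at ρ to the right, rotate −79.5° → (9.4262, -10.4625, 216.0000°)
turn_left(148.1°): centre at ρ to the left, rotate +148.1° → (13.2039, -20.8135, 364.1000° ≡ 4.1000°)
go_straight(1.41): x += 1.41·cos θ, y += 1.41·sin θ → (14.6103, -20.7127, 4.1000°)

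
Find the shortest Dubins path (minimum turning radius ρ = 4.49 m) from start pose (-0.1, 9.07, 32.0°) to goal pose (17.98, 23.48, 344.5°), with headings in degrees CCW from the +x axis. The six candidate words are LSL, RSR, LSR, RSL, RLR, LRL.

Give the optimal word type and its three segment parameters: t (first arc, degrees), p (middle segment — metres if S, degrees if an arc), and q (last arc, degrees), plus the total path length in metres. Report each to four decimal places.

Let ψ = atan2(Δy, Δx) = atan2(14.41, 18.08) = 38.5553° be the start→goal bearing.
Normalize: d = |goal − start| / ρ = 23.120002/4.49 = 5.149221, α = (θ_start − ψ) mod 360° = 353.4447° = 6.168774 rad, β = (θ_goal − ψ) mod 360° = 305.9447° = 5.339742 rad.
Common terms: sin α = -0.114162, cos α = 0.993462, sin β = -0.809584, cos β = 0.587004, cos(α−β) = 0.675590, d² = 26.514477. Work in radians in the unit-radius frame; every candidate has L = ρ·(t + p + q).
LSL: p² = 2 + d² − 2cos(α−β) + 2d(sin α − sin β) = 34.325057; p = √p² = 5.858759; φ = atan2(cos β − cos α, d + sin α − sin β) = -0.069432 rad; t = (φ − α) mod 2π = 0.044980 rad, q = (β − φ) mod 2π = 5.409174 rad → L = 4.49·(0.044980 + 5.858759 + 5.409174) = 4.49·11.312913 = 50.794979 m
RSR: p² = 2 + d² − 2cos(α−β) + 2d(sin β − sin α) = 20.001536; p = √p² = 4.472308; φ = atan2(cos α − cos β, d − sin α + sin β) = 0.091009 rad; t = (α − φ) mod 2π = 6.077765 rad, q = (φ − β) mod 2π = 1.034452 rad → L = 4.49·(6.077765 + 4.472308 + 1.034452) = 4.49·11.584524 = 52.014514 m
LSR: p² = d² − 2 + 2cos(α−β) + 2d(sin α + sin β) = 16.352509; p = √p² = 4.043824; φ = atan2(−cos α − cos β, d + sin α + sin β) − atan2(−2, p) = 0.101381 rad; t = (φ − α) mod 2π = 0.215793 rad, q = (φ − β) mod 2π = 1.044824 rad → L = 4.49·(0.215793 + 4.043824 + 1.044824) = 4.49·5.304440 = 23.816937 m
RSL: p² = d² − 2 + 2cos(α−β) − 2d(sin α + sin β) = 35.378805; p = √p² = 5.948008; φ = atan2(cos α + cos β, d − sin α − sin β) − atan2(2, p) = -0.069772 rad; t = (α − φ) mod 2π = 6.238546 rad, q = (β − φ) mod 2π = 5.409514 rad → L = 4.49·(6.238546 + 5.948008 + 5.409514) = 4.49·17.596068 = 79.006346 m
RLR: c = (6 − d² + 2cos(α−β) + 2d(sin α − sin β))/8 = -1.500192, |c| > 1 → infeasible
LRL: c = (6 − d² + 2cos(α−β) − 2d(sin α − sin β))/8 = -3.290632, |c| > 1 → infeasible
Shortest: LSR with L = 23.816937 m ≈ 23.8169 m
Convert LSR to answer units (arcs ×180/π): t = 0.215793·180/π = 12.3640°, p = ρ·p = 4.49·4.043824 = 18.1568 m, q = 1.044824·180/π = 59.8640°, L = 23.8169 m.

LSR: t = 12.3640°, p = 18.1568 m, q = 59.8640°, L = 23.8169 m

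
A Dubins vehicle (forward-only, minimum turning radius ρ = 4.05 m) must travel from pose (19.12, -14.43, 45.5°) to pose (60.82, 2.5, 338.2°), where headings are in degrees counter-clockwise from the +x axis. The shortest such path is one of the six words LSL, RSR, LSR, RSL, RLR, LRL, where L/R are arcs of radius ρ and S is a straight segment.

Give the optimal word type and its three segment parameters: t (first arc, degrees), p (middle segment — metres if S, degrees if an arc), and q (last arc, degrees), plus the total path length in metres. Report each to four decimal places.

Let ψ = atan2(Δy, Δx) = atan2(16.93, 41.70) = 22.0969° be the start→goal bearing.
Normalize: d = |goal − start| / ρ = 45.005721/4.05 = 11.112524, α = (θ_start − ψ) mod 360° = 23.4031° = 0.408461 rad, β = (θ_goal − ψ) mod 360° = 316.1031° = 5.517040 rad.
Common terms: sin α = 0.397197, cos α = 0.917733, sin β = -0.693363, cos β = 0.720588, cos(α−β) = 0.385906, d² = 123.488182. Work in radians in the unit-radius frame; every candidate has L = ρ·(t + p + q).
LSL: p² = 2 + d² − 2cos(α−β) + 2d(sin α − sin β) = 148.954124; p = √p² = 12.204676; φ = atan2(cos β − cos α, d + sin α − sin β) = -0.016154 rad; t = (φ − α) mod 2π = 5.858571 rad, q = (β − φ) mod 2π = 5.533194 rad → L = 4.05·(5.858571 + 12.204676 + 5.533194) = 4.05·23.596440 = 95.565583 m
RSR: p² = 2 + d² − 2cos(α−β) + 2d(sin β − sin α) = 100.478615; p = √p² = 10.023902; φ = atan2(cos α − cos β, d − sin α + sin β) = 0.019669 rad; t = (α − φ) mod 2π = 0.388792 rad, q = (φ − β) mod 2π = 0.785814 rad → L = 4.05·(0.388792 + 10.023902 + 0.785814) = 4.05·11.198509 = 45.353960 m
LSR: p² = d² − 2 + 2cos(α−β) + 2d(sin α + sin β) = 115.677696; p = √p² = 10.755357; φ = atan2(−cos α − cos β, d + sin α + sin β) − atan2(−2, p) = 0.033530 rad; t = (φ − α) mod 2π = 5.908254 rad, q = (φ − β) mod 2π = 0.799675 rad → L = 4.05·(5.908254 + 10.755357 + 0.799675) = 4.05·17.463286 = 70.726307 m
RSL: p² = d² − 2 + 2cos(α−β) − 2d(sin α + sin β) = 128.842292; p = √p² = 11.350872; φ = atan2(cos α + cos β, d − sin α − sin β) − atan2(2, p) = -0.031780 rad; t = (α − φ) mod 2π = 0.440241 rad, q = (β − φ) mod 2π = 5.548819 rad → L = 4.05·(0.440241 + 11.350872 + 5.548819) = 4.05·17.339932 = 70.226725 m
RLR: c = (6 − d² + 2cos(α−β) + 2d(sin α − sin β))/8 = -11.559827, |c| > 1 → infeasible
LRL: c = (6 − d² + 2cos(α−β) − 2d(sin α − sin β))/8 = -17.619266, |c| > 1 → infeasible
Shortest: RSR with L = 45.353960 m ≈ 45.3540 m
Convert RSR to answer units (arcs ×180/π): t = 0.388792·180/π = 22.2761°, p = ρ·p = 4.05·10.023902 = 40.5968 m, q = 0.785814·180/π = 45.0239°, L = 45.3540 m.

RSR: t = 22.2761°, p = 40.5968 m, q = 45.0239°, L = 45.3540 m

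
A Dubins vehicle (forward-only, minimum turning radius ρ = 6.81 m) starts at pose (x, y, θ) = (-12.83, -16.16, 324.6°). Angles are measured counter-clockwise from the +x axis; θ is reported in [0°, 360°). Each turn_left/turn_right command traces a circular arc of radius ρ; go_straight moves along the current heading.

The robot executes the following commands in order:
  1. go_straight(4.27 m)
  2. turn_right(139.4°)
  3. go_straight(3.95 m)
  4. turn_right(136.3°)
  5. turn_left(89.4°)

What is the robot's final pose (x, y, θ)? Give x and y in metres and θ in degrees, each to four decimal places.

set_pose: (x, y, θ) = (-12.8300, -16.1600, 324.6000°), ρ = 6.81
go_straight(4.27): x += 4.27·cos θ, y += 4.27·sin θ → (-9.3494, -18.6335, 324.6000°)
turn_right(139.4°): centre at ρ to the right, rotate −139.4° → (-12.6771, -30.9665, 185.2000°)
go_straight(3.95): x += 3.95·cos θ, y += 3.95·sin θ → (-16.6108, -31.3245, 185.2000°)
turn_right(136.3°): centre at ρ to the right, rotate −136.3° → (-22.3598, -20.0658, 48.9000°)
turn_left(89.4°): centre at ρ to the left, rotate +89.4° → (-22.9614, -10.5045, 138.3000°)

(-22.9614, -10.5045, 138.3000°)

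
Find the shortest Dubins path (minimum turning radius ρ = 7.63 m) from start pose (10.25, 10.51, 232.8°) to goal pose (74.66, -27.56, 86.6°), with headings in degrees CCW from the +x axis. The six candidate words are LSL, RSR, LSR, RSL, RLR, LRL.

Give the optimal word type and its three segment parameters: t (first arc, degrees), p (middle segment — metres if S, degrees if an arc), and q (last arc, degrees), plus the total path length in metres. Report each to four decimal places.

LSL: t = 94.1451°, p = 60.5095 m, q = 119.6549°, L = 88.9809 m

Let ψ = atan2(Δy, Δx) = atan2(-38.07, 64.41) = -30.5855° be the start→goal bearing.
Normalize: d = |goal − start| / ρ = 74.819603/7.63 = 9.805977, α = (θ_start − ψ) mod 360° = 263.3855° = 4.596945 rad, β = (θ_goal − ψ) mod 360° = 117.1855° = 2.045273 rad.
Common terms: sin α = -0.993344, cos α = -0.115188, sin β = 0.889532, cos β = -0.456873, cos(α−β) = -0.830984, d² = 96.157181. Work in radians in the unit-radius frame; every candidate has L = ρ·(t + p + q).
LSL: p² = 2 + d² − 2cos(α−β) + 2d(sin α − sin β) = 62.892282; p = √p² = 7.930465; φ = atan2(cos β − cos α, d + sin α − sin β) = -0.043098 rad; t = (φ − α) mod 2π = 1.643142 rad, q = (β − φ) mod 2π = 2.088372 rad → L = 7.63·(1.643142 + 7.930465 + 2.088372) = 7.63·11.661979 = 88.980903 m
RSR: p² = 2 + d² − 2cos(α−β) + 2d(sin β − sin α) = 136.746018; p = √p² = 11.693845; φ = atan2(cos α − cos β, d − sin α + sin β) = 0.029223 rad; t = (α − φ) mod 2π = 4.567721 rad, q = (φ − β) mod 2π = 4.267136 rad → L = 7.63·(4.567721 + 11.693845 + 4.267136) = 7.63·20.528702 = 156.633996 m
LSR: p² = d² − 2 + 2cos(α−β) + 2d(sin α + sin β) = 90.459260; p = √p² = 9.511007; φ = atan2(−cos α − cos β, d + sin α + sin β) − atan2(−2, p) = 0.266157 rad; t = (φ − α) mod 2π = 1.952398 rad, q = (φ − β) mod 2π = 4.504069 rad → L = 7.63·(1.952398 + 9.511007 + 4.504069) = 7.63·15.967474 = 121.831828 m
RSL: p² = d² − 2 + 2cos(α−β) − 2d(sin α + sin β) = 94.531165; p = √p² = 9.722714; φ = atan2(cos α + cos β, d − sin α − sin β) − atan2(2, p) = -0.260537 rad; t = (α − φ) mod 2π = 4.857481 rad, q = (β − φ) mod 2π = 2.305810 rad → L = 7.63·(4.857481 + 9.722714 + 2.305810) = 7.63·16.886005 = 128.840221 m
RLR: c = (6 − d² + 2cos(α−β) + 2d(sin α − sin β))/8 = -16.093252, |c| > 1 → infeasible
LRL: c = (6 − d² + 2cos(α−β) − 2d(sin α − sin β))/8 = -6.861535, |c| > 1 → infeasible
Shortest: LSL with L = 88.980903 m ≈ 88.9809 m
Convert LSL to answer units (arcs ×180/π): t = 1.643142·180/π = 94.1451°, p = ρ·p = 7.63·7.930465 = 60.5095 m, q = 2.088372·180/π = 119.6549°, L = 88.9809 m.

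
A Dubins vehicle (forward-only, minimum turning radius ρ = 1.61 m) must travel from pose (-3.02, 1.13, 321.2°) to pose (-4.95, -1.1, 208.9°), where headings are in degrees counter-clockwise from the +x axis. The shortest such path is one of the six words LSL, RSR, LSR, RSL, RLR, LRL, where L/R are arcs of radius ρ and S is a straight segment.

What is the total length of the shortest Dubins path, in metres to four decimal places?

10.7622 m

Let ψ = atan2(Δy, Δx) = atan2(-2.23, -1.93) = -130.8752° be the start→goal bearing.
Normalize: d = |goal − start| / ρ = 2.949203/1.61 = 1.831803, α = (θ_start − ψ) mod 360° = 92.0752° = 1.607016 rad, β = (θ_goal − ψ) mod 360° = 339.7752° = 5.930197 rad.
Common terms: sin α = 0.999344, cos α = -0.036212, sin β = -0.345704, cos β = 0.938344, cos(α−β) = -0.379456, d² = 3.355503. Work in radians in the unit-radius frame; every candidate has L = ρ·(t + p + q).
LSL: p² = 2 + d² − 2cos(α−β) + 2d(sin α − sin β) = 11.042142; p = √p² = 3.322972; φ = atan2(cos β − cos α, d + sin α − sin β) = 0.297654 rad; t = (φ − α) mod 2π = 4.973823 rad, q = (β − φ) mod 2π = 5.632542 rad → L = 1.61·(4.973823 + 3.322972 + 5.632542) = 1.61·13.929338 = 22.426234 m
RSR: p² = 2 + d² − 2cos(α−β) + 2d(sin β − sin α) = 1.186689; p = √p² = 1.089353; φ = atan2(cos α − cos β, d − sin α + sin β) = -1.107578 rad; t = (α − φ) mod 2π = 2.714594 rad, q = (φ − β) mod 2π = 5.528596 rad → L = 1.61·(2.714594 + 1.089353 + 5.528596) = 1.61·9.332543 = 15.025394 m
LSR: p² = d² − 2 + 2cos(α−β) + 2d(sin α + sin β) = 2.991272; p = √p² = 1.729529; φ = atan2(−cos α − cos β, d + sin α + sin β) − atan2(−2, p) = 0.509614 rad; t = (φ − α) mod 2π = 5.185783 rad, q = (φ − β) mod 2π = 0.862603 rad → L = 1.61·(5.185783 + 1.729529 + 0.862603) = 1.61·7.777915 = 12.522443 m
RSL: p² = d² − 2 + 2cos(α−β) − 2d(sin α + sin β) = -1.798090 < 0 → infeasible
RLR: c = (6 − d² + 2cos(α−β) + 2d(sin α − sin β))/8 = 0.851664; p = 2π − arccos c = 5.731541 rad; φ = atan2(cos α − cos β, d − sin α + sin β) = -1.107578 rad; t = (α − φ + p/2) mod 2π = 5.580364 rad, q = (α − β − t + p) mod 2π = 2.111182 rad → L = 1.61·(5.580364 + 5.731541 + 2.111182) = 1.61·13.423087 = 21.611169 m
LRL: c = (6 − d² + 2cos(α−β) − 2d(sin α − sin β))/8 = -0.380268; p = 2π − arccos c = 4.322303 rad; φ = atan2(cos β − cos α, d + sin α − sin β) = 0.297654 rad; t = (φ − α + p/2) mod 2π = 0.851790 rad, q = (β − α − t + p) mod 2π = 1.510509 rad → L = 1.61·(0.851790 + 4.322303 + 1.510509) = 1.61·6.684602 = 10.762209 m
Shortest: LRL with L = 10.762209 m ≈ 10.7622 m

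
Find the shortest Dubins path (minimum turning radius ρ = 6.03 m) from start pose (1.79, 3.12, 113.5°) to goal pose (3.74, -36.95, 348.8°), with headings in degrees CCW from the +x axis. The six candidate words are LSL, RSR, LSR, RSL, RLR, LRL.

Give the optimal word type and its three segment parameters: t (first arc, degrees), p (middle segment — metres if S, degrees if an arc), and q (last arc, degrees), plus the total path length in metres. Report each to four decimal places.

LSL: t = 171.7415°, p = 32.9079 m, q = 63.5585°, L = 57.6716 m

Let ψ = atan2(Δy, Δx) = atan2(-40.07, 1.95) = -87.2139° be the start→goal bearing.
Normalize: d = |goal − start| / ρ = 40.117420/6.03 = 6.652972, α = (θ_start − ψ) mod 360° = 200.7139° = 3.503119 rad, β = (θ_goal − ψ) mod 360° = 76.0139° = 1.326693 rad.
Common terms: sin α = -0.353702, cos α = -0.935358, sin β = 0.970354, cos β = 0.241686, cos(α−β) = -0.569280, d² = 44.262034. Work in radians in the unit-radius frame; every candidate has L = ρ·(t + p + q).
LSL: p² = 2 + d² − 2cos(α−β) + 2d(sin α − sin β) = 29.782774; p = √p² = 5.457360; φ = atan2(cos β − cos α, d + sin α − sin β) = 0.217388 rad; t = (φ − α) mod 2π = 2.997455 rad, q = (β − φ) mod 2π = 1.109305 rad → L = 6.03·(2.997455 + 5.457360 + 1.109305) = 6.03·9.564119 = 57.671640 m
RSR: p² = 2 + d² − 2cos(α−β) + 2d(sin β − sin α) = 65.018412; p = √p² = 8.063400; φ = atan2(cos α − cos β, d − sin α + sin β) = -0.146497 rad; t = (α − φ) mod 2π = 3.649616 rad, q = (φ − β) mod 2π = 4.809995 rad → L = 6.03·(3.649616 + 8.063400 + 4.809995) = 6.03·16.523010 = 99.633753 m
LSR: p² = d² − 2 + 2cos(α−β) + 2d(sin α + sin β) = 49.328619; p = √p² = 7.023434; φ = atan2(−cos α − cos β, d + sin α + sin β) − atan2(−2, p) = 0.372551 rad; t = (φ − α) mod 2π = 3.152617 rad, q = (φ − β) mod 2π = 5.329043 rad → L = 6.03·(3.152617 + 7.023434 + 5.329043) = 6.03·15.505094 = 93.495717 m
RSL: p² = d² − 2 + 2cos(α−β) − 2d(sin α + sin β) = 32.918332; p = √p² = 5.737450; φ = atan2(cos α + cos β, d − sin α − sin β) − atan2(2, p) = -0.449830 rad; t = (α − φ) mod 2π = 3.952948 rad, q = (β − φ) mod 2π = 1.776523 rad → L = 6.03·(3.952948 + 5.737450 + 1.776523) = 6.03·11.466921 = 69.145535 m
RLR: c = (6 − d² + 2cos(α−β) + 2d(sin α − sin β))/8 = -7.127302, |c| > 1 → infeasible
LRL: c = (6 − d² + 2cos(α−β) − 2d(sin α − sin β))/8 = -2.722847, |c| > 1 → infeasible
Shortest: LSL with L = 57.671640 m ≈ 57.6716 m
Convert LSL to answer units (arcs ×180/π): t = 2.997455·180/π = 171.7415°, p = ρ·p = 6.03·5.457360 = 32.9079 m, q = 1.109305·180/π = 63.5585°, L = 57.6716 m.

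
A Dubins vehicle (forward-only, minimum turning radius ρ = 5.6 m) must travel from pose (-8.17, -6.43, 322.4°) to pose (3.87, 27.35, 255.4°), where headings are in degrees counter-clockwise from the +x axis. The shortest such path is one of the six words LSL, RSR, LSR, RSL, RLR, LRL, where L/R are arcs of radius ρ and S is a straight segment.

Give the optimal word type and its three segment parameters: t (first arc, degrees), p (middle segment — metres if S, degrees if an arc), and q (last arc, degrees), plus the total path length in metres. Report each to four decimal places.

LSL: t = 100.9094°, p = 31.2628 m, q = 192.0906°, L = 59.9001 m

Let ψ = atan2(Δy, Δx) = atan2(33.78, 12.04) = 70.3827° be the start→goal bearing.
Normalize: d = |goal − start| / ρ = 35.861539/5.6 = 6.403846, α = (θ_start − ψ) mod 360° = 252.0173° = 4.398531 rad, β = (θ_goal − ψ) mod 360° = 185.0173° = 3.229161 rad.
Common terms: sin α = -0.951150, cos α = -0.308730, sin β = -0.087456, cos β = -0.996168, cos(α−β) = 0.390731, d² = 41.009247. Work in radians in the unit-radius frame; every candidate has L = ρ·(t + p + q).
LSL: p² = 2 + d² − 2cos(α−β) + 2d(sin α − sin β) = 31.165865; p = √p² = 5.582640; φ = atan2(cos β − cos α, d + sin α − sin β) = -0.123452 rad; t = (φ − α) mod 2π = 1.761202 rad, q = (β − φ) mod 2π = 3.352613 rad → L = 5.6·(1.761202 + 5.582640 + 3.352613) = 5.6·10.696454 = 59.900144 m
RSR: p² = 2 + d² − 2cos(α−β) + 2d(sin β − sin α) = 53.289705; p = √p² = 7.299980; φ = atan2(cos α − cos β, d − sin α + sin β) = 0.094310 rad; t = (α − φ) mod 2π = 4.304222 rad, q = (φ − β) mod 2π = 3.148334 rad → L = 5.6·(4.304222 + 7.299980 + 3.148334) = 5.6·14.752536 = 82.614200 m
LSR: p² = d² − 2 + 2cos(α−β) + 2d(sin α + sin β) = 26.488564; p = √p² = 5.146704; φ = atan2(−cos α − cos β, d + sin α + sin β) − atan2(−2, p) = 0.609220 rad; t = (φ − α) mod 2π = 2.493874 rad, q = (φ − β) mod 2π = 3.663244 rad → L = 5.6·(2.493874 + 5.146704 + 3.663244) = 5.6·11.303823 = 63.301406 m
RSL: p² = d² − 2 + 2cos(α−β) − 2d(sin α + sin β) = 53.092855; p = √p² = 7.286484; φ = atan2(cos α + cos β, d − sin α − sin β) − atan2(2, p) = -0.441451 rad; t = (α − φ) mod 2π = 4.839982 rad, q = (β − φ) mod 2π = 3.670612 rad → L = 5.6·(4.839982 + 7.286484 + 3.670612) = 5.6·15.797079 = 88.463640 m
RLR: c = (6 − d² + 2cos(α−β) + 2d(sin α − sin β))/8 = -5.661213, |c| > 1 → infeasible
LRL: c = (6 − d² + 2cos(α−β) − 2d(sin α − sin β))/8 = -2.895733, |c| > 1 → infeasible
Shortest: LSL with L = 59.900144 m ≈ 59.9001 m
Convert LSL to answer units (arcs ×180/π): t = 1.761202·180/π = 100.9094°, p = ρ·p = 5.6·5.582640 = 31.2628 m, q = 3.352613·180/π = 192.0906°, L = 59.9001 m.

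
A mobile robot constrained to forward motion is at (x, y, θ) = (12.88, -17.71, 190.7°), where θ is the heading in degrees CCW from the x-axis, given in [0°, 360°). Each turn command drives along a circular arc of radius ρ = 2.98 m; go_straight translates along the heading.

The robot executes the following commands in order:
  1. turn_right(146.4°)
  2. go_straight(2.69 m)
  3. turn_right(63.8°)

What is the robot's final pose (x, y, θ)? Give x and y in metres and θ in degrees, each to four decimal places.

set_pose: (x, y, θ) = (12.8800, -17.7100, 190.7000°), ρ = 2.98
turn_right(146.4°): centre at ρ to the right, rotate −146.4° → (10.2454, -12.6490, 44.3000°)
go_straight(2.69): x += 2.69·cos θ, y += 2.69·sin θ → (12.1706, -10.7703, 44.3000°)
turn_right(63.8°): centre at ρ to the right, rotate −63.8° → (15.2467, -10.0940, -19.5000° ≡ 340.5000°)

(15.2467, -10.0940, 340.5000°)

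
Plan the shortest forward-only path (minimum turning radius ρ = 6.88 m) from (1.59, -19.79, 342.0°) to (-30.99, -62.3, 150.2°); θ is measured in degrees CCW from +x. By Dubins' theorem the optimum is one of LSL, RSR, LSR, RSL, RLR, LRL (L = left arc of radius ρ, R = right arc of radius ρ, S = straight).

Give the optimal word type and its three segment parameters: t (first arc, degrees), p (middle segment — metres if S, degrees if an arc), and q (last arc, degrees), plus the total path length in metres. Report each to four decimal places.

Let ψ = atan2(Δy, Δx) = atan2(-42.51, -32.58) = -127.4668° be the start→goal bearing.
Normalize: d = |goal − start| / ρ = 53.558907/6.88 = 7.784725, α = (θ_start − ψ) mod 360° = 109.4668° = 1.910557 rad, β = (θ_goal − ψ) mod 360° = 277.6668° = 4.846201 rad.
Common terms: sin α = 0.942835, cos α = -0.333261, sin β = -0.991061, cos β = 0.133413, cos(α−β) = -0.978867, d² = 60.601941. Work in radians in the unit-radius frame; every candidate has L = ρ·(t + p + q).
LSL: p² = 2 + d² − 2cos(α−β) + 2d(sin α − sin β) = 94.669358; p = √p² = 9.729818; φ = atan2(cos β − cos α, d + sin α − sin β) = 0.047982 rad; t = (φ − α) mod 2π = 4.420610 rad, q = (β − φ) mod 2π = 4.798219 rad → L = 6.88·(4.420610 + 9.729818 + 4.798219) = 6.88·18.948647 = 130.366692 m
RSR: p² = 2 + d² − 2cos(α−β) + 2d(sin β − sin α) = 34.449993; p = √p² = 5.869412; φ = atan2(cos α − cos β, d − sin α + sin β) = -0.079593 rad; t = (α − φ) mod 2π = 1.990150 rad, q = (φ − β) mod 2π = 1.357391 rad → L = 6.88·(1.990150 + 5.869412 + 1.357391) = 6.88·9.216953 = 63.412638 m
LSR: p² = d² − 2 + 2cos(α−β) + 2d(sin α + sin β) = 55.893353; p = √p² = 7.476186; φ = atan2(−cos α − cos β, d + sin α + sin β) − atan2(−2, p) = 0.287221 rad; t = (φ − α) mod 2π = 4.659850 rad, q = (φ − β) mod 2π = 1.724206 rad → L = 6.88·(4.659850 + 7.476186 + 1.724206) = 6.88·13.860242 = 95.358464 m
RSL: p² = d² − 2 + 2cos(α−β) − 2d(sin α + sin β) = 57.395059; p = √p² = 7.575953; φ = atan2(cos α + cos β, d − sin α − sin β) − atan2(2, p) = -0.283613 rad; t = (α − φ) mod 2π = 2.194170 rad, q = (β − φ) mod 2π = 5.129814 rad → L = 6.88·(2.194170 + 7.575953 + 5.129814) = 6.88·14.899936 = 102.511561 m
RLR: c = (6 − d² + 2cos(α−β) + 2d(sin α − sin β))/8 = -3.306249, |c| > 1 → infeasible
LRL: c = (6 − d² + 2cos(α−β) − 2d(sin α − sin β))/8 = -10.833670, |c| > 1 → infeasible
Shortest: RSR with L = 63.412638 m ≈ 63.4126 m
Convert RSR to answer units (arcs ×180/π): t = 1.990150·180/π = 114.0272°, p = ρ·p = 6.88·5.869412 = 40.3816 m, q = 1.357391·180/π = 77.7728°, L = 63.4126 m.

RSR: t = 114.0272°, p = 40.3816 m, q = 77.7728°, L = 63.4126 m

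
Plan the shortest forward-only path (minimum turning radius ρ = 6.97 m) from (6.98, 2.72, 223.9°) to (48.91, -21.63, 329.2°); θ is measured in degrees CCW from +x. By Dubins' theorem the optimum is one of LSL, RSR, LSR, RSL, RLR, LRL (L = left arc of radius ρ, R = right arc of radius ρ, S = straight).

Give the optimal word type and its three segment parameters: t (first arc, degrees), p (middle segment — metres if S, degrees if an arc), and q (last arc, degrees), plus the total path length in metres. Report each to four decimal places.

LSR: t = 118.4250°, p = 39.6313 m, q = 13.1250°, L = 55.6343 m

Let ψ = atan2(Δy, Δx) = atan2(-24.35, 41.93) = -30.1450° be the start→goal bearing.
Normalize: d = |goal − start| / ρ = 48.487600/6.97 = 6.956614, α = (θ_start − ψ) mod 360° = 254.0450° = 4.433922 rad, β = (θ_goal − ψ) mod 360° = 359.3450° = 6.271754 rad.
Common terms: sin α = -0.961478, cos α = -0.274882, sin β = -0.011431, cos β = 0.999935, cos(α−β) = -0.263873, d² = 48.394480. Work in radians in the unit-radius frame; every candidate has L = ρ·(t + p + q).
LSL: p² = 2 + d² − 2cos(α−β) + 2d(sin α − sin β) = 37.704013; p = √p² = 6.140359; φ = atan2(cos β − cos α, d + sin α − sin β) = 0.209134 rad; t = (φ − α) mod 2π = 2.058397 rad, q = (β − φ) mod 2π = 6.062620 rad → L = 6.97·(2.058397 + 6.140359 + 6.062620) = 6.97·14.261376 = 99.401793 m
RSR: p² = 2 + d² − 2cos(α−β) + 2d(sin β − sin α) = 64.140440; p = √p² = 8.008773; φ = atan2(cos α − cos β, d − sin α + sin β) = -0.159858 rad; t = (α − φ) mod 2π = 4.593779 rad, q = (φ − β) mod 2π = 6.134759 rad → L = 6.97·(4.593779 + 8.008773 + 6.134759) = 6.97·18.737312 = 130.599062 m
LSR: p² = d² − 2 + 2cos(α−β) + 2d(sin α + sin β) = 32.330424; p = √p² = 5.685985; φ = atan2(−cos α − cos β, d + sin α + sin β) − atan2(−2, p) = 0.217643 rad; t = (φ − α) mod 2π = 2.066906 rad, q = (φ − β) mod 2π = 0.229074 rad → L = 6.97·(2.066906 + 5.685985 + 0.229074) = 6.97·7.981965 = 55.634297 m
RSL: p² = d² − 2 + 2cos(α−β) − 2d(sin α + sin β) = 59.403045; p = √p² = 7.707337; φ = atan2(cos α + cos β, d − sin α − sin β) − atan2(2, p) = -0.162710 rad; t = (α − φ) mod 2π = 4.596631 rad, q = (β − φ) mod 2π = 0.151278 rad → L = 6.97·(4.596631 + 7.707337 + 0.151278) = 6.97·12.455246 = 86.813067 m
RLR: c = (6 − d² + 2cos(α−β) + 2d(sin α − sin β))/8 = -7.017555, |c| > 1 → infeasible
LRL: c = (6 − d² + 2cos(α−β) − 2d(sin α − sin β))/8 = -3.713002, |c| > 1 → infeasible
Shortest: LSR with L = 55.634297 m ≈ 55.6343 m
Convert LSR to answer units (arcs ×180/π): t = 2.066906·180/π = 118.4250°, p = ρ·p = 6.97·5.685985 = 39.6313 m, q = 0.229074·180/π = 13.1250°, L = 55.6343 m.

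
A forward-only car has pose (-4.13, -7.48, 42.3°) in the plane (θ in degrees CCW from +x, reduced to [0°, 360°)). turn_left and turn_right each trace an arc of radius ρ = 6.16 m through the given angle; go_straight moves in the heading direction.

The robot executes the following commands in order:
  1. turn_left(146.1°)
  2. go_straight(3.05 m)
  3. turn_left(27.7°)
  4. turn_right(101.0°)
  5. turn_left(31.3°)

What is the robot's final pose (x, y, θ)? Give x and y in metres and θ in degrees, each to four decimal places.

set_pose: (x, y, θ) = (-4.1300, -7.4800, 42.3000°), ρ = 6.16
turn_left(146.1°): centre at ρ to the left, rotate +146.1° → (-9.1756, 3.1700, 188.4000°)
go_straight(3.05): x += 3.05·cos θ, y += 3.05·sin θ → (-12.1929, 2.7245, 188.4000°)
turn_left(27.7°): centre at ρ to the left, rotate +27.7° → (-14.9225, 1.6078, 216.1000°)
turn_right(101.0°): centre at ρ to the right, rotate −101.0° → (-24.1302, 3.9719, 115.1000°)
turn_left(31.3°): centre at ρ to the left, rotate +31.3° → (-26.2997, 6.4897, 146.4000°)

(-26.2997, 6.4897, 146.4000°)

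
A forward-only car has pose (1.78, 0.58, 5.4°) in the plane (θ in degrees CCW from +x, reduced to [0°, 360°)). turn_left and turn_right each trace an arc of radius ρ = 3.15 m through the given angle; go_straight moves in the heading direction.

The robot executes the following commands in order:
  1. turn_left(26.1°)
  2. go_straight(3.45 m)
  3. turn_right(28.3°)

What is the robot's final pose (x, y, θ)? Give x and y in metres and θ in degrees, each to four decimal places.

(7.5411, 3.2921, 3.2000°)

set_pose: (x, y, θ) = (1.7800, 0.5800, 5.4000°), ρ = 3.15
turn_left(26.1°): centre at ρ to the left, rotate +26.1° → (3.1294, 1.0302, 31.5000°)
go_straight(3.45): x += 3.45·cos θ, y += 3.45·sin θ → (6.0710, 2.8328, 31.5000°)
turn_right(28.3°): centre at ρ to the right, rotate −28.3° → (7.5411, 3.2921, 3.2000°)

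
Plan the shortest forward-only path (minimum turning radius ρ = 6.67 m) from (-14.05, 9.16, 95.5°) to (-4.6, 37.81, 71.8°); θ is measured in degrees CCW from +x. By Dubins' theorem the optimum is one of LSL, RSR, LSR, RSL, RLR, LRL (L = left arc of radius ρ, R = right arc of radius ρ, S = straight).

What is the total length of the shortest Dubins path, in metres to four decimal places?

Let ψ = atan2(Δy, Δx) = atan2(28.65, 9.45) = 71.7452° be the start→goal bearing.
Normalize: d = |goal − start| / ρ = 30.168278/6.67 = 4.522980, α = (θ_start − ψ) mod 360° = 23.7548° = 0.414599 rad, β = (θ_goal − ψ) mod 360° = 0.0548° = 0.000956 rad.
Common terms: sin α = 0.402823, cos α = 0.915278, sin β = 0.000956, cos β = 1.000000, cos(α−β) = 0.915663, d² = 20.457350. Work in radians in the unit-radius frame; every candidate has L = ρ·(t + p + q).
LSL: p² = 2 + d² − 2cos(α−β) + 2d(sin α − sin β) = 24.261298; p = √p² = 4.925576; φ = atan2(cos β − cos α, d + sin α − sin β) = 0.017201 rad; t = (φ − α) mod 2π = 5.885787 rad, q = (β − φ) mod 2π = 6.266940 rad → L = 6.67·(5.885787 + 4.925576 + 6.266940) = 6.67·17.078303 = 113.912284 m
RSR: p² = 2 + d² − 2cos(α−β) + 2d(sin β − sin α) = 16.990752; p = √p² = 4.121984; φ = atan2(cos α − cos β, d − sin α + sin β) = -0.020555 rad; t = (α − φ) mod 2π = 0.435154 rad, q = (φ − β) mod 2π = 6.261674 rad → L = 6.67·(0.435154 + 4.121984 + 6.261674) = 6.67·10.818812 = 72.161478 m
LSR: p² = d² − 2 + 2cos(α−β) + 2d(sin α + sin β) = 23.941244; p = √p² = 4.892979; φ = atan2(−cos α − cos β, d + sin α + sin β) − atan2(−2, p) = 0.017255 rad; t = (φ − α) mod 2π = 5.885841 rad, q = (φ − β) mod 2π = 0.016299 rad → L = 6.67·(5.885841 + 4.892979 + 0.016299) = 6.67·10.795120 = 72.003448 m
RSL: p² = d² − 2 + 2cos(α−β) − 2d(sin α + sin β) = 16.636107; p = √p² = 4.078738; φ = atan2(cos α + cos β, d − sin α − sin β) − atan2(2, p) = -0.020668 rad; t = (α − φ) mod 2π = 0.435268 rad, q = (β − φ) mod 2π = 0.021624 rad → L = 6.67·(0.435268 + 4.078738 + 0.021624) = 6.67·4.535630 = 30.252655 m
RLR: c = (6 − d² + 2cos(α−β) + 2d(sin α − sin β))/8 = -1.123844, |c| > 1 → infeasible
LRL: c = (6 − d² + 2cos(α−β) − 2d(sin α − sin β))/8 = -2.032662, |c| > 1 → infeasible
Shortest: RSL with L = 30.252655 m ≈ 30.2527 m

30.2527 m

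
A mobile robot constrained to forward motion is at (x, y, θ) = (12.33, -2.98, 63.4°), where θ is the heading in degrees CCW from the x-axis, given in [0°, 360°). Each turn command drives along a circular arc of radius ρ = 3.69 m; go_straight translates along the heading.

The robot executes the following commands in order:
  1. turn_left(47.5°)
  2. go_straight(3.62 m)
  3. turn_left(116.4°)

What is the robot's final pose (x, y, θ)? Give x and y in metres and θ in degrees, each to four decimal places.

set_pose: (x, y, θ) = (12.3300, -2.9800, 63.4000°), ρ = 3.69
turn_left(47.5°): centre at ρ to the left, rotate +47.5° → (12.4778, -0.0114, 110.9000°)
go_straight(3.62): x += 3.62·cos θ, y += 3.62·sin θ → (11.1864, 3.3704, 110.9000°)
turn_left(116.4°): centre at ρ to the left, rotate +116.4° → (5.0273, 4.5565, 227.3000°)

(5.0273, 4.5565, 227.3000°)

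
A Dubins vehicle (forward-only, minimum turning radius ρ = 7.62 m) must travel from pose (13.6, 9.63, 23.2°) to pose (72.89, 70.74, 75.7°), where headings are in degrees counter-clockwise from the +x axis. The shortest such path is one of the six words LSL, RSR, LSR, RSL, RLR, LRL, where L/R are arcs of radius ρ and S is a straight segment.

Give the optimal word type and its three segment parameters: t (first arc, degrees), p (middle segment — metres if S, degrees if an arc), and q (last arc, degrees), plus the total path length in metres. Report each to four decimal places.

LSL: t = 22.3582°, p = 78.4192 m, q = 30.1418°, L = 85.4014 m

Let ψ = atan2(Δy, Δx) = atan2(61.11, 59.29) = 45.8660° be the start→goal bearing.
Normalize: d = |goal − start| / ρ = 85.145383/7.62 = 11.173935, α = (θ_start − ψ) mod 360° = 337.3340° = 5.887588 rad, β = (θ_goal − ψ) mod 360° = 29.8340° = 0.520701 rad.
Common terms: sin α = -0.385359, cos α = 0.922767, sin β = 0.497488, cos β = 0.867471, cos(α−β) = 0.608761, d² = 124.856818. Work in radians in the unit-radius frame; every candidate has L = ρ·(t + p + q).
LSL: p² = 2 + d² − 2cos(α−β) + 2d(sin α − sin β) = 105.909537; p = √p² = 10.291236; φ = atan2(cos β − cos α, d + sin α − sin β) = -0.005373 rad; t = (φ − α) mod 2π = 0.390224 rad, q = (β − φ) mod 2π = 0.526074 rad → L = 7.62·(0.390224 + 10.291236 + 0.526074) = 7.62·11.207534 = 85.401407 m
RSR: p² = 2 + d² − 2cos(α−β) + 2d(sin β − sin α) = 145.369053; p = √p² = 12.056909; φ = atan2(cos α − cos β, d − sin α + sin β) = 0.004586 rad; t = (α − φ) mod 2π = 5.883002 rad, q = (φ − β) mod 2π = 5.767071 rad → L = 7.62·(5.883002 + 12.056909 + 5.767071) = 7.62·23.706982 = 180.647200 m
LSR: p² = d² − 2 + 2cos(α−β) + 2d(sin α + sin β) = 126.580190; p = √p² = 11.250786; φ = atan2(−cos α − cos β, d + sin α + sin β) − atan2(−2, p) = 0.018615 rad; t = (φ − α) mod 2π = 0.414211 rad, q = (φ − β) mod 2π = 5.781099 rad → L = 7.62·(0.414211 + 11.250786 + 5.781099) = 7.62·17.446097 = 132.939256 m
RSL: p² = d² − 2 + 2cos(α−β) − 2d(sin α + sin β) = 121.568491; p = √p² = 11.025810; φ = atan2(cos α + cos β, d − sin α − sin β) − atan2(2, p) = -0.018993 rad; t = (α − φ) mod 2π = 5.906582 rad, q = (β − φ) mod 2π = 0.539694 rad → L = 7.62·(5.906582 + 11.025810 + 0.539694) = 7.62·17.472086 = 133.137294 m
RLR: c = (6 − d² + 2cos(α−β) + 2d(sin α − sin β))/8 = -17.171132, |c| > 1 → infeasible
LRL: c = (6 − d² + 2cos(α−β) − 2d(sin α − sin β))/8 = -12.238692, |c| > 1 → infeasible
Shortest: LSL with L = 85.401407 m ≈ 85.4014 m
Convert LSL to answer units (arcs ×180/π): t = 0.390224·180/π = 22.3582°, p = ρ·p = 7.62·10.291236 = 78.4192 m, q = 0.526074·180/π = 30.1418°, L = 85.4014 m.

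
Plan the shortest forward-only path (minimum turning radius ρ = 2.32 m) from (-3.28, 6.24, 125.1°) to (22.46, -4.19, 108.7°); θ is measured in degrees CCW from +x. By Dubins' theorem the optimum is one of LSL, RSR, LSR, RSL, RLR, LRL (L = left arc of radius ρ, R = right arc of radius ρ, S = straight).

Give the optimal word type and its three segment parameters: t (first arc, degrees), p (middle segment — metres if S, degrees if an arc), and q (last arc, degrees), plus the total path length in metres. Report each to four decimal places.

RSL: t = 165.8195°, p = 24.5641 m, q = 149.4195°, L = 37.3286 m

Let ψ = atan2(Δy, Δx) = atan2(-10.43, 25.74) = -22.0581° be the start→goal bearing.
Normalize: d = |goal − start| / ρ = 27.772873/2.32 = 11.971066, α = (θ_start − ψ) mod 360° = 147.1581° = 2.568393 rad, β = (θ_goal − ψ) mod 360° = 130.7581° = 2.282159 rad.
Common terms: sin α = 0.542323, cos α = -0.840170, sin β = 0.757473, cos β = -0.652867, cos(α−β) = 0.959314, d² = 143.306425. Work in radians in the unit-radius frame; every candidate has L = ρ·(t + p + q).
LSL: p² = 2 + d² − 2cos(α−β) + 2d(sin α − sin β) = 138.236650; p = √p² = 11.757408; φ = atan2(cos β − cos α, d + sin α − sin β) = 0.015931 rad; t = (φ − α) mod 2π = 3.730724 rad, q = (β − φ) mod 2π = 2.266228 rad → L = 2.32·(3.730724 + 11.757408 + 2.266228) = 2.32·17.754360 = 41.190114 m
RSR: p² = 2 + d² − 2cos(α−β) + 2d(sin β − sin α) = 148.538943; p = √p² = 12.187655; φ = atan2(cos α − cos β, d − sin α + sin β) = -0.015369 rad; t = (α − φ) mod 2π = 2.583762 rad, q = (φ − β) mod 2π = 3.985657 rad → L = 2.32·(2.583762 + 12.187655 + 3.985657) = 2.32·18.757075 = 43.516413 m
LSR: p² = d² − 2 + 2cos(α−β) + 2d(sin α + sin β) = 174.344939; p = √p² = 13.203974; φ = atan2(−cos α − cos β, d + sin α + sin β) − atan2(−2, p) = 0.262361 rad; t = (φ − α) mod 2π = 3.977153 rad, q = (φ − β) mod 2π = 4.263387 rad → L = 2.32·(3.977153 + 13.203974 + 4.263387) = 2.32·21.444514 = 49.751273 m
RSL: p² = d² − 2 + 2cos(α−β) − 2d(sin α + sin β) = 112.105166; p = √p² = 10.587973; φ = atan2(cos α + cos β, d − sin α − sin β) − atan2(2, p) = -0.325703 rad; t = (α − φ) mod 2π = 2.894096 rad, q = (β − φ) mod 2π = 2.607862 rad → L = 2.32·(2.894096 + 10.587973 + 2.607862) = 2.32·16.089931 = 37.328641 m
RLR: c = (6 − d² + 2cos(α−β) + 2d(sin α − sin β))/8 = -17.567368, |c| > 1 → infeasible
LRL: c = (6 − d² + 2cos(α−β) − 2d(sin α − sin β))/8 = -16.279581, |c| > 1 → infeasible
Shortest: RSL with L = 37.328641 m ≈ 37.3286 m
Convert RSL to answer units (arcs ×180/π): t = 2.894096·180/π = 165.8195°, p = ρ·p = 2.32·10.587973 = 24.5641 m, q = 2.607862·180/π = 149.4195°, L = 37.3286 m.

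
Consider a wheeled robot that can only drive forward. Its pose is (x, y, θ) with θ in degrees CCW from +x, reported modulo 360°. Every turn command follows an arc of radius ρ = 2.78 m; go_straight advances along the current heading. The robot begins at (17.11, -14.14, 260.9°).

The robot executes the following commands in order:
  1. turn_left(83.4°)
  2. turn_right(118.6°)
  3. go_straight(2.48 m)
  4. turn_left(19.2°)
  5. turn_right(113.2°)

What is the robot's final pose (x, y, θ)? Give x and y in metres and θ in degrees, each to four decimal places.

set_pose: (x, y, θ) = (17.1100, -14.1400, 260.9000°), ρ = 2.78
turn_left(83.4°): centre at ρ to the left, rotate +83.4° → (19.1027, -17.2560, 344.3000°)
turn_right(118.6°): centre at ρ to the right, rotate −118.6° → (20.3401, -21.8738, 225.7000°)
go_straight(2.48): x += 2.48·cos θ, y += 2.48·sin θ → (18.6080, -23.6488, 225.7000°)
turn_left(19.2°): centre at ρ to the left, rotate +19.2° → (18.0802, -24.4111, 244.9000°)
turn_right(113.2°): centre at ρ to the right, rotate −113.2° → (13.4870, -25.0811, 131.7000°)

(13.4870, -25.0811, 131.7000°)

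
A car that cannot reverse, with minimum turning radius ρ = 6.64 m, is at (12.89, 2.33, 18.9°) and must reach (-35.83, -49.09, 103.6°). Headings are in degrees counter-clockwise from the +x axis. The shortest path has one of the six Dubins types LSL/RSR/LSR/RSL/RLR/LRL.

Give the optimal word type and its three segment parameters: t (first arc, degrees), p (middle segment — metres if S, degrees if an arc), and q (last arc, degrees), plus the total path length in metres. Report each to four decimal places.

RSR: t = 154.4472°, p = 62.2237 m, q = 120.8528°, L = 94.1282 m

Let ψ = atan2(Δy, Δx) = atan2(-51.42, -48.72) = -133.4556° be the start→goal bearing.
Normalize: d = |goal − start| / ρ = 70.835406/6.64 = 10.667983, α = (θ_start − ψ) mod 360° = 152.3556° = 2.659106 rad, β = (θ_goal − ψ) mod 360° = 237.0556° = 4.137400 rad.
Common terms: sin α = 0.463983, cos α = -0.885844, sin β = -0.839198, cos β = -0.543826, cos(α−β) = 0.092371, d² = 113.805859. Work in radians in the unit-radius frame; every candidate has L = ρ·(t + p + q).
LSL: p² = 2 + d² − 2cos(α−β) + 2d(sin α − sin β) = 143.425756; p = √p² = 11.976049; φ = atan2(cos β − cos α, d + sin α − sin β) = 0.028562 rad; t = (φ − α) mod 2π = 3.652642 rad, q = (β − φ) mod 2π = 4.108837 rad → L = 6.64·(3.652642 + 11.976049 + 4.108837) = 6.64·19.737528 = 131.057189 m
RSR: p² = 2 + d² − 2cos(α−β) + 2d(sin β − sin α) = 87.816479; p = √p² = 9.371045; φ = atan2(cos α − cos β, d − sin α + sin β) = -0.036505 rad; t = (α − φ) mod 2π = 2.695611 rad, q = (φ − β) mod 2π = 2.109280 rad → L = 6.64·(2.695611 + 9.371045 + 2.109280) = 6.64·14.175936 = 94.128216 m
LSR: p² = d² − 2 + 2cos(α−β) + 2d(sin α + sin β) = 103.985029; p = √p² = 10.197305; φ = atan2(−cos α − cos β, d + sin α + sin β) − atan2(−2, p) = 0.331689 rad; t = (φ − α) mod 2π = 3.955769 rad, q = (φ − β) mod 2π = 2.477475 rad → L = 6.64·(3.955769 + 10.197305 + 2.477475) = 6.64·16.630548 = 110.426840 m
RSL: p² = d² − 2 + 2cos(α−β) − 2d(sin α + sin β) = 119.996171; p = √p² = 10.954276; φ = atan2(cos α + cos β, d − sin α − sin β) − atan2(2, p) = -0.309334 rad; t = (α − φ) mod 2π = 2.968440 rad, q = (β − φ) mod 2π = 4.446733 rad → L = 6.64·(2.968440 + 10.954276 + 4.446733) = 6.64·18.369449 = 121.973143 m
RLR: c = (6 − d² + 2cos(α−β) + 2d(sin α − sin β))/8 = -9.977060, |c| > 1 → infeasible
LRL: c = (6 − d² + 2cos(α−β) − 2d(sin α − sin β))/8 = -16.928220, |c| > 1 → infeasible
Shortest: RSR with L = 94.128216 m ≈ 94.1282 m
Convert RSR to answer units (arcs ×180/π): t = 2.695611·180/π = 154.4472°, p = ρ·p = 6.64·9.371045 = 62.2237 m, q = 2.109280·180/π = 120.8528°, L = 94.1282 m.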